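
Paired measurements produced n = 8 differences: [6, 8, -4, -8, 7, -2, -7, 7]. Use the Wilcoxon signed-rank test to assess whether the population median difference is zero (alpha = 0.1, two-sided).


Step 1: Drop any zero differences (none here) and take |d_i|.
|d| = [6, 8, 4, 8, 7, 2, 7, 7]
Step 2: Midrank |d_i| (ties get averaged ranks).
ranks: |6|->3, |8|->7.5, |4|->2, |8|->7.5, |7|->5, |2|->1, |7|->5, |7|->5
Step 3: Attach original signs; sum ranks with positive sign and with negative sign.
W+ = 3 + 7.5 + 5 + 5 = 20.5
W- = 2 + 7.5 + 1 + 5 = 15.5
(Check: W+ + W- = 36 should equal n(n+1)/2 = 36.)
Step 4: Test statistic W = min(W+, W-) = 15.5.
Step 5: Ties in |d|, so use the tie-corrected normal approximation.
        E[W] = n(n+1)/4 = 8*9/4 = 18.
        Tie groups: |d|=7 (t=3), |d|=8 (t=2); sum(t^3 - t) = 30.
        Var[W] = n(n+1)(2n+1)/24 - sum(t^3-t)/48 = 1224/24 - 30/48 = 50.375.
        z = (W - E[W]) / sqrt(Var[W]) = (15.5 - 18) / 7.0975 = -0.3522.
        Two-sided p = 2*Phi(z) = 0.724662.
Step 6: alpha = 0.1. fail to reject H0.

W+ = 20.5, W- = 15.5, W = min = 15.5, p = 0.724662, fail to reject H0.


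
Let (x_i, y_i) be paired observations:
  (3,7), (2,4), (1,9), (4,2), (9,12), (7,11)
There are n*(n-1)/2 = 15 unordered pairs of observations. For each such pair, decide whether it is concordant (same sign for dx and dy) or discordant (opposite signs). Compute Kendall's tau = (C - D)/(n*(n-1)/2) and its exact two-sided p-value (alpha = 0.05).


Step 1: Enumerate the 15 unordered pairs (i,j) with i<j and classify each by sign(x_j-x_i) * sign(y_j-y_i).
  (1,2):dx=-1,dy=-3->C; (1,3):dx=-2,dy=+2->D; (1,4):dx=+1,dy=-5->D; (1,5):dx=+6,dy=+5->C
  (1,6):dx=+4,dy=+4->C; (2,3):dx=-1,dy=+5->D; (2,4):dx=+2,dy=-2->D; (2,5):dx=+7,dy=+8->C
  (2,6):dx=+5,dy=+7->C; (3,4):dx=+3,dy=-7->D; (3,5):dx=+8,dy=+3->C; (3,6):dx=+6,dy=+2->C
  (4,5):dx=+5,dy=+10->C; (4,6):dx=+3,dy=+9->C; (5,6):dx=-2,dy=-1->C
Step 2: C = 10, D = 5, total pairs = 15.
Step 3: tau = (C - D)/(n(n-1)/2) = (10 - 5)/15 = 0.333333.
Step 4: Exact two-sided p-value (enumerate n! = 720 permutations of y under H0): p = 0.469444.
Step 5: alpha = 0.05. fail to reject H0.

tau_b = 0.3333 (C=10, D=5), p = 0.469444, fail to reject H0.


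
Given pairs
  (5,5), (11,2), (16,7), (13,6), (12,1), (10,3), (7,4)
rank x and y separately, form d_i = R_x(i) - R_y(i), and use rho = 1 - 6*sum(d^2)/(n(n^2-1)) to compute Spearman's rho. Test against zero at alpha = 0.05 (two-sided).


Step 1: Rank x and y separately (midranks; no ties here).
rank(x): 5->1, 11->4, 16->7, 13->6, 12->5, 10->3, 7->2
rank(y): 5->5, 2->2, 7->7, 6->6, 1->1, 3->3, 4->4
Step 2: d_i = R_x(i) - R_y(i); compute d_i^2.
  (1-5)^2=16, (4-2)^2=4, (7-7)^2=0, (6-6)^2=0, (5-1)^2=16, (3-3)^2=0, (2-4)^2=4
sum(d^2) = 40.
Step 3: rho = 1 - 6*40 / (7*(7^2 - 1)) = 1 - 240/336 = 0.285714.
Step 4: Under H0, t = rho * sqrt((n-2)/(1-rho^2)) = 0.6667 ~ t(5).
Step 5: Two-sided p-value from the t-distribution with 5 df = 0.534509.
Step 6: alpha = 0.05. fail to reject H0.

rho = 0.2857, p = 0.534509, fail to reject H0 at alpha = 0.05.


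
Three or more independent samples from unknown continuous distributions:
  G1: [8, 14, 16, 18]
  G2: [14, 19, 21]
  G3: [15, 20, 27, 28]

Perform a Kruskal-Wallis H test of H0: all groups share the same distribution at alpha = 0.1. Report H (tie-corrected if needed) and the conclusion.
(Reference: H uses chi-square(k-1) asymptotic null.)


Step 1: Combine all N = 11 observations and assign midranks.
sorted (value, group, rank): (8,G1,1), (14,G1,2.5), (14,G2,2.5), (15,G3,4), (16,G1,5), (18,G1,6), (19,G2,7), (20,G3,8), (21,G2,9), (27,G3,10), (28,G3,11)
Step 2: Sum ranks within each group.
R_1 = 14.5 (n_1 = 4)
R_2 = 18.5 (n_2 = 3)
R_3 = 33 (n_3 = 4)
Step 3: H = 12/(N(N+1)) * sum(R_i^2/n_i) - 3(N+1)
     = 12/(11*12) * (14.5^2/4 + 18.5^2/3 + 33^2/4) - 3*12
     = 0.090909 * 438.896 - 36
     = 3.899621.
Step 4: Ties present; correction factor C = 1 - 6/(11^3 - 11) = 0.995455. Corrected H = 3.899621 / 0.995455 = 3.917428.
Step 5: Under H0, H ~ chi^2(2); p-value = 0.141040.
Step 6: alpha = 0.1. fail to reject H0.

H = 3.9174, df = 2, p = 0.141040, fail to reject H0.


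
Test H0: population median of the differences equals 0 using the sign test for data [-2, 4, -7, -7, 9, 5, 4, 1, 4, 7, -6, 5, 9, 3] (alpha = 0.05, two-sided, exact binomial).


Step 1: Discard zero differences. Original n = 14; n_eff = number of nonzero differences = 14.
Nonzero differences (with sign): -2, +4, -7, -7, +9, +5, +4, +1, +4, +7, -6, +5, +9, +3
Step 2: Count signs: positive = 10, negative = 4.
Step 3: Under H0: P(positive) = 0.5, so the number of positives S ~ Bin(14, 0.5).
Step 4: Two-sided exact p-value = sum of Bin(14,0.5) probabilities at or below the observed probability = 0.179565.
Step 5: alpha = 0.05. fail to reject H0.

n_eff = 14, pos = 10, neg = 4, p = 0.179565, fail to reject H0.


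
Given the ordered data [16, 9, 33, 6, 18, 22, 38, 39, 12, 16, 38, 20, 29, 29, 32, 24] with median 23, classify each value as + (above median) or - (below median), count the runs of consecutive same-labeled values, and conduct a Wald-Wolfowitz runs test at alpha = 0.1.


Step 1: Compute median = 23; label A = above, B = below.
Labels in order: BBABBBAABBABAAAA  (n_A = 8, n_B = 8)
Step 2: Count runs R = 8.
Step 3: Under H0 (random ordering), E[R] = 2*n_A*n_B/(n_A+n_B) + 1 = 2*8*8/16 + 1 = 9.0000.
        Var[R] = 2*n_A*n_B*(2*n_A*n_B - n_A - n_B) / ((n_A+n_B)^2 * (n_A+n_B-1)) = 14336/3840 = 3.7333.
        SD[R] = 1.9322.
Step 4: Continuity-corrected z = (R + 0.5 - E[R]) / SD[R] = (8 + 0.5 - 9.0000) / 1.9322 = -0.2588.
Step 5: Two-sided p-value via normal approximation = 2*(1 - Phi(|z|)) = 0.795809.
Step 6: alpha = 0.1. fail to reject H0.

R = 8, z = -0.2588, p = 0.795809, fail to reject H0.


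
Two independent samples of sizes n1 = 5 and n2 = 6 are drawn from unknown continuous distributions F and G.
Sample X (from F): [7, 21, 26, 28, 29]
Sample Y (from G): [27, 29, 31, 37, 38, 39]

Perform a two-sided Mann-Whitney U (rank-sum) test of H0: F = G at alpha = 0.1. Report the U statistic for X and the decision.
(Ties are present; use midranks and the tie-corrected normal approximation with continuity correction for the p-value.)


Step 1: Combine and sort all 11 observations; assign midranks.
sorted (value, group): (7,X), (21,X), (26,X), (27,Y), (28,X), (29,X), (29,Y), (31,Y), (37,Y), (38,Y), (39,Y)
ranks: 7->1, 21->2, 26->3, 27->4, 28->5, 29->6.5, 29->6.5, 31->8, 37->9, 38->10, 39->11
Step 2: Rank sum for X: R1 = 1 + 2 + 3 + 5 + 6.5 = 17.5.
Step 3: U_X = R1 - n1(n1+1)/2 = 17.5 - 5*6/2 = 17.5 - 15 = 2.5.
       U_Y = n1*n2 - U_X = 30 - 2.5 = 27.5.
Step 4: Ties are present, so use the tie-corrected normal approximation (with continuity correction) for the p-value.
Step 5: p-value = 0.028100; compare to alpha = 0.1. reject H0.

U_X = 2.5, p = 0.028100, reject H0 at alpha = 0.1.


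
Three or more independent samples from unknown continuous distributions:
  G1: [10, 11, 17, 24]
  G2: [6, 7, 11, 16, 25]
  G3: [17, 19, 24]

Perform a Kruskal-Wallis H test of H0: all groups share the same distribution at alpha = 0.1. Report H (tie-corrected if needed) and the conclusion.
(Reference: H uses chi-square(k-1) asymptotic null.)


Step 1: Combine all N = 12 observations and assign midranks.
sorted (value, group, rank): (6,G2,1), (7,G2,2), (10,G1,3), (11,G1,4.5), (11,G2,4.5), (16,G2,6), (17,G1,7.5), (17,G3,7.5), (19,G3,9), (24,G1,10.5), (24,G3,10.5), (25,G2,12)
Step 2: Sum ranks within each group.
R_1 = 25.5 (n_1 = 4)
R_2 = 25.5 (n_2 = 5)
R_3 = 27 (n_3 = 3)
Step 3: H = 12/(N(N+1)) * sum(R_i^2/n_i) - 3(N+1)
     = 12/(12*13) * (25.5^2/4 + 25.5^2/5 + 27^2/3) - 3*13
     = 0.076923 * 535.612 - 39
     = 2.200962.
Step 4: Ties present; correction factor C = 1 - 18/(12^3 - 12) = 0.989510. Corrected H = 2.200962 / 0.989510 = 2.224293.
Step 5: Under H0, H ~ chi^2(2); p-value = 0.328852.
Step 6: alpha = 0.1. fail to reject H0.

H = 2.2243, df = 2, p = 0.328852, fail to reject H0.


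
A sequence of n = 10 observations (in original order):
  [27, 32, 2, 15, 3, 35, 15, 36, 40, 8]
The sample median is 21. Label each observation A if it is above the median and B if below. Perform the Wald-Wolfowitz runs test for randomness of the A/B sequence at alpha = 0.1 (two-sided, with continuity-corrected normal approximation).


Step 1: Compute median = 21; label A = above, B = below.
Labels in order: AABBBABAAB  (n_A = 5, n_B = 5)
Step 2: Count runs R = 6.
Step 3: Under H0 (random ordering), E[R] = 2*n_A*n_B/(n_A+n_B) + 1 = 2*5*5/10 + 1 = 6.0000.
        Var[R] = 2*n_A*n_B*(2*n_A*n_B - n_A - n_B) / ((n_A+n_B)^2 * (n_A+n_B-1)) = 2000/900 = 2.2222.
        SD[R] = 1.4907.
Step 4: R = E[R], so z = 0 with no continuity correction.
Step 5: Two-sided p-value via normal approximation = 2*(1 - Phi(|z|)) = 1.000000.
Step 6: alpha = 0.1. fail to reject H0.

R = 6, z = 0.0000, p = 1.000000, fail to reject H0.


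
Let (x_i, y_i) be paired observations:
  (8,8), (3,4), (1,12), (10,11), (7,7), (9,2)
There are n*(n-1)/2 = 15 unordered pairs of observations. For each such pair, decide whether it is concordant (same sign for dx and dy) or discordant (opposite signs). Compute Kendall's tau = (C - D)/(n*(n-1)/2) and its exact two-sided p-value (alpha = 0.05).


Step 1: Enumerate the 15 unordered pairs (i,j) with i<j and classify each by sign(x_j-x_i) * sign(y_j-y_i).
  (1,2):dx=-5,dy=-4->C; (1,3):dx=-7,dy=+4->D; (1,4):dx=+2,dy=+3->C; (1,5):dx=-1,dy=-1->C
  (1,6):dx=+1,dy=-6->D; (2,3):dx=-2,dy=+8->D; (2,4):dx=+7,dy=+7->C; (2,5):dx=+4,dy=+3->C
  (2,6):dx=+6,dy=-2->D; (3,4):dx=+9,dy=-1->D; (3,5):dx=+6,dy=-5->D; (3,6):dx=+8,dy=-10->D
  (4,5):dx=-3,dy=-4->C; (4,6):dx=-1,dy=-9->C; (5,6):dx=+2,dy=-5->D
Step 2: C = 7, D = 8, total pairs = 15.
Step 3: tau = (C - D)/(n(n-1)/2) = (7 - 8)/15 = -0.066667.
Step 4: Exact two-sided p-value (enumerate n! = 720 permutations of y under H0): p = 1.000000.
Step 5: alpha = 0.05. fail to reject H0.

tau_b = -0.0667 (C=7, D=8), p = 1.000000, fail to reject H0.


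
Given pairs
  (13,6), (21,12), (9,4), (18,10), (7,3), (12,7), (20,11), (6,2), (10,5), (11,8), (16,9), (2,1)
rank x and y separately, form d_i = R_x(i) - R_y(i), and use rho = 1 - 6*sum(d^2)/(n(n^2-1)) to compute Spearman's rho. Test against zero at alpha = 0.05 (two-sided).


Step 1: Rank x and y separately (midranks; no ties here).
rank(x): 13->8, 21->12, 9->4, 18->10, 7->3, 12->7, 20->11, 6->2, 10->5, 11->6, 16->9, 2->1
rank(y): 6->6, 12->12, 4->4, 10->10, 3->3, 7->7, 11->11, 2->2, 5->5, 8->8, 9->9, 1->1
Step 2: d_i = R_x(i) - R_y(i); compute d_i^2.
  (8-6)^2=4, (12-12)^2=0, (4-4)^2=0, (10-10)^2=0, (3-3)^2=0, (7-7)^2=0, (11-11)^2=0, (2-2)^2=0, (5-5)^2=0, (6-8)^2=4, (9-9)^2=0, (1-1)^2=0
sum(d^2) = 8.
Step 3: rho = 1 - 6*8 / (12*(12^2 - 1)) = 1 - 48/1716 = 0.972028.
Step 4: Under H0, t = rho * sqrt((n-2)/(1-rho^2)) = 13.0876 ~ t(10).
Step 5: Two-sided p-value from the t-distribution with 10 df = 0.000000.
Step 6: alpha = 0.05. reject H0.

rho = 0.9720, p = 0.000000, reject H0 at alpha = 0.05.


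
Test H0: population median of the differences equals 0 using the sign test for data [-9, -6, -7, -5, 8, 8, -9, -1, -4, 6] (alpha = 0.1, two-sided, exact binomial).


Step 1: Discard zero differences. Original n = 10; n_eff = number of nonzero differences = 10.
Nonzero differences (with sign): -9, -6, -7, -5, +8, +8, -9, -1, -4, +6
Step 2: Count signs: positive = 3, negative = 7.
Step 3: Under H0: P(positive) = 0.5, so the number of positives S ~ Bin(10, 0.5).
Step 4: Two-sided exact p-value = sum of Bin(10,0.5) probabilities at or below the observed probability = 0.343750.
Step 5: alpha = 0.1. fail to reject H0.

n_eff = 10, pos = 3, neg = 7, p = 0.343750, fail to reject H0.


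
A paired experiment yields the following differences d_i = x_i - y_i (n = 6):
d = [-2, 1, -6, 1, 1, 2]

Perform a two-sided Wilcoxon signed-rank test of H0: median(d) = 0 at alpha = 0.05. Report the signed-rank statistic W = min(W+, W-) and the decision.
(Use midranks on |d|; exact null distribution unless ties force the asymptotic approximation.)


Step 1: Drop any zero differences (none here) and take |d_i|.
|d| = [2, 1, 6, 1, 1, 2]
Step 2: Midrank |d_i| (ties get averaged ranks).
ranks: |2|->4.5, |1|->2, |6|->6, |1|->2, |1|->2, |2|->4.5
Step 3: Attach original signs; sum ranks with positive sign and with negative sign.
W+ = 2 + 2 + 2 + 4.5 = 10.5
W- = 4.5 + 6 = 10.5
(Check: W+ + W- = 21 should equal n(n+1)/2 = 21.)
Step 4: Test statistic W = min(W+, W-) = 10.5.
Step 5: Ties in |d|, so use the tie-corrected normal approximation.
        E[W] = n(n+1)/4 = 6*7/4 = 10.5.
        Tie groups: |d|=1 (t=3), |d|=2 (t=2); sum(t^3 - t) = 30.
        Var[W] = n(n+1)(2n+1)/24 - sum(t^3-t)/48 = 546/24 - 30/48 = 22.125.
        z = (W - E[W]) / sqrt(Var[W]) = (10.5 - 10.5) / 4.7037 = 0.0000.
        Two-sided p = 2*Phi(z) = 1.000000.
Step 6: alpha = 0.05. fail to reject H0.

W+ = 10.5, W- = 10.5, W = min = 10.5, p = 1.000000, fail to reject H0.


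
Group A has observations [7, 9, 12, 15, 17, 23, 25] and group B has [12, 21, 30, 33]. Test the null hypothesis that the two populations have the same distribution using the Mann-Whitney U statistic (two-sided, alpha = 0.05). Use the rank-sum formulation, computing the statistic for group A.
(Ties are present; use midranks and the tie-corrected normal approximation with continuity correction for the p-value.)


Step 1: Combine and sort all 11 observations; assign midranks.
sorted (value, group): (7,X), (9,X), (12,X), (12,Y), (15,X), (17,X), (21,Y), (23,X), (25,X), (30,Y), (33,Y)
ranks: 7->1, 9->2, 12->3.5, 12->3.5, 15->5, 17->6, 21->7, 23->8, 25->9, 30->10, 33->11
Step 2: Rank sum for X: R1 = 1 + 2 + 3.5 + 5 + 6 + 8 + 9 = 34.5.
Step 3: U_X = R1 - n1(n1+1)/2 = 34.5 - 7*8/2 = 34.5 - 28 = 6.5.
       U_Y = n1*n2 - U_X = 28 - 6.5 = 21.5.
Step 4: Ties are present, so use the tie-corrected normal approximation (with continuity correction) for the p-value.
Step 5: p-value = 0.184875; compare to alpha = 0.05. fail to reject H0.

U_X = 6.5, p = 0.184875, fail to reject H0 at alpha = 0.05.


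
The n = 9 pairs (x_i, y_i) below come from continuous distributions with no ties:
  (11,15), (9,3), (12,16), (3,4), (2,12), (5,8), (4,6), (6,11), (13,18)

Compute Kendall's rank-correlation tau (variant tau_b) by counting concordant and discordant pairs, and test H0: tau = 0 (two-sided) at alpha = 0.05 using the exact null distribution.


Step 1: Enumerate the 36 unordered pairs (i,j) with i<j and classify each by sign(x_j-x_i) * sign(y_j-y_i).
  (1,2):dx=-2,dy=-12->C; (1,3):dx=+1,dy=+1->C; (1,4):dx=-8,dy=-11->C; (1,5):dx=-9,dy=-3->C
  (1,6):dx=-6,dy=-7->C; (1,7):dx=-7,dy=-9->C; (1,8):dx=-5,dy=-4->C; (1,9):dx=+2,dy=+3->C
  (2,3):dx=+3,dy=+13->C; (2,4):dx=-6,dy=+1->D; (2,5):dx=-7,dy=+9->D; (2,6):dx=-4,dy=+5->D
  (2,7):dx=-5,dy=+3->D; (2,8):dx=-3,dy=+8->D; (2,9):dx=+4,dy=+15->C; (3,4):dx=-9,dy=-12->C
  (3,5):dx=-10,dy=-4->C; (3,6):dx=-7,dy=-8->C; (3,7):dx=-8,dy=-10->C; (3,8):dx=-6,dy=-5->C
  (3,9):dx=+1,dy=+2->C; (4,5):dx=-1,dy=+8->D; (4,6):dx=+2,dy=+4->C; (4,7):dx=+1,dy=+2->C
  (4,8):dx=+3,dy=+7->C; (4,9):dx=+10,dy=+14->C; (5,6):dx=+3,dy=-4->D; (5,7):dx=+2,dy=-6->D
  (5,8):dx=+4,dy=-1->D; (5,9):dx=+11,dy=+6->C; (6,7):dx=-1,dy=-2->C; (6,8):dx=+1,dy=+3->C
  (6,9):dx=+8,dy=+10->C; (7,8):dx=+2,dy=+5->C; (7,9):dx=+9,dy=+12->C; (8,9):dx=+7,dy=+7->C
Step 2: C = 27, D = 9, total pairs = 36.
Step 3: tau = (C - D)/(n(n-1)/2) = (27 - 9)/36 = 0.500000.
Step 4: Exact two-sided p-value (enumerate n! = 362880 permutations of y under H0): p = 0.075176.
Step 5: alpha = 0.05. fail to reject H0.

tau_b = 0.5000 (C=27, D=9), p = 0.075176, fail to reject H0.


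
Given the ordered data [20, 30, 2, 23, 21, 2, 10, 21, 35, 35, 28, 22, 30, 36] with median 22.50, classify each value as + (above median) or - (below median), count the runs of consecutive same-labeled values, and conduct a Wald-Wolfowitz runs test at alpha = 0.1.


Step 1: Compute median = 22.50; label A = above, B = below.
Labels in order: BABABBBBAAABAA  (n_A = 7, n_B = 7)
Step 2: Count runs R = 8.
Step 3: Under H0 (random ordering), E[R] = 2*n_A*n_B/(n_A+n_B) + 1 = 2*7*7/14 + 1 = 8.0000.
        Var[R] = 2*n_A*n_B*(2*n_A*n_B - n_A - n_B) / ((n_A+n_B)^2 * (n_A+n_B-1)) = 8232/2548 = 3.2308.
        SD[R] = 1.7974.
Step 4: R = E[R], so z = 0 with no continuity correction.
Step 5: Two-sided p-value via normal approximation = 2*(1 - Phi(|z|)) = 1.000000.
Step 6: alpha = 0.1. fail to reject H0.

R = 8, z = 0.0000, p = 1.000000, fail to reject H0.


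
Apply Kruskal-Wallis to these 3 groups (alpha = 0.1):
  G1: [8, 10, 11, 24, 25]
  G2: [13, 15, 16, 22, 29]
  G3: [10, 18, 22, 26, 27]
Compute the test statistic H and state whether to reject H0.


Step 1: Combine all N = 15 observations and assign midranks.
sorted (value, group, rank): (8,G1,1), (10,G1,2.5), (10,G3,2.5), (11,G1,4), (13,G2,5), (15,G2,6), (16,G2,7), (18,G3,8), (22,G2,9.5), (22,G3,9.5), (24,G1,11), (25,G1,12), (26,G3,13), (27,G3,14), (29,G2,15)
Step 2: Sum ranks within each group.
R_1 = 30.5 (n_1 = 5)
R_2 = 42.5 (n_2 = 5)
R_3 = 47 (n_3 = 5)
Step 3: H = 12/(N(N+1)) * sum(R_i^2/n_i) - 3(N+1)
     = 12/(15*16) * (30.5^2/5 + 42.5^2/5 + 47^2/5) - 3*16
     = 0.050000 * 989.1 - 48
     = 1.455000.
Step 4: Ties present; correction factor C = 1 - 12/(15^3 - 15) = 0.996429. Corrected H = 1.455000 / 0.996429 = 1.460215.
Step 5: Under H0, H ~ chi^2(2); p-value = 0.481857.
Step 6: alpha = 0.1. fail to reject H0.

H = 1.4602, df = 2, p = 0.481857, fail to reject H0.


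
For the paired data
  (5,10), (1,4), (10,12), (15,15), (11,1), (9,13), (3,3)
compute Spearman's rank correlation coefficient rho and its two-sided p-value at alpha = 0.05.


Step 1: Rank x and y separately (midranks; no ties here).
rank(x): 5->3, 1->1, 10->5, 15->7, 11->6, 9->4, 3->2
rank(y): 10->4, 4->3, 12->5, 15->7, 1->1, 13->6, 3->2
Step 2: d_i = R_x(i) - R_y(i); compute d_i^2.
  (3-4)^2=1, (1-3)^2=4, (5-5)^2=0, (7-7)^2=0, (6-1)^2=25, (4-6)^2=4, (2-2)^2=0
sum(d^2) = 34.
Step 3: rho = 1 - 6*34 / (7*(7^2 - 1)) = 1 - 204/336 = 0.392857.
Step 4: Under H0, t = rho * sqrt((n-2)/(1-rho^2)) = 0.9553 ~ t(5).
Step 5: Two-sided p-value from the t-distribution with 5 df = 0.383317.
Step 6: alpha = 0.05. fail to reject H0.

rho = 0.3929, p = 0.383317, fail to reject H0 at alpha = 0.05.


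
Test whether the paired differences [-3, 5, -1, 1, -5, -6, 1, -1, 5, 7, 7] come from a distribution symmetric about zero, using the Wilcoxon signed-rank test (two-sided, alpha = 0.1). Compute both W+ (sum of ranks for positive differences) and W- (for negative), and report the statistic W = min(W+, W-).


Step 1: Drop any zero differences (none here) and take |d_i|.
|d| = [3, 5, 1, 1, 5, 6, 1, 1, 5, 7, 7]
Step 2: Midrank |d_i| (ties get averaged ranks).
ranks: |3|->5, |5|->7, |1|->2.5, |1|->2.5, |5|->7, |6|->9, |1|->2.5, |1|->2.5, |5|->7, |7|->10.5, |7|->10.5
Step 3: Attach original signs; sum ranks with positive sign and with negative sign.
W+ = 7 + 2.5 + 2.5 + 7 + 10.5 + 10.5 = 40
W- = 5 + 2.5 + 7 + 9 + 2.5 = 26
(Check: W+ + W- = 66 should equal n(n+1)/2 = 66.)
Step 4: Test statistic W = min(W+, W-) = 26.
Step 5: Ties in |d|, so use the tie-corrected normal approximation.
        E[W] = n(n+1)/4 = 11*12/4 = 33.
        Tie groups: |d|=1 (t=4), |d|=5 (t=3), |d|=7 (t=2); sum(t^3 - t) = 90.
        Var[W] = n(n+1)(2n+1)/24 - sum(t^3-t)/48 = 3036/24 - 90/48 = 124.625.
        z = (W - E[W]) / sqrt(Var[W]) = (26 - 33) / 11.1636 = -0.6270.
        Two-sided p = 2*Phi(z) = 0.530633.
Step 6: alpha = 0.1. fail to reject H0.

W+ = 40, W- = 26, W = min = 26, p = 0.530633, fail to reject H0.


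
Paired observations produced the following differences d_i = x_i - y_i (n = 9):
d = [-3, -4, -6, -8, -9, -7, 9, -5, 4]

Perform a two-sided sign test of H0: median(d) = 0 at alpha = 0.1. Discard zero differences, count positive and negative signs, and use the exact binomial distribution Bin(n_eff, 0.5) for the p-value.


Step 1: Discard zero differences. Original n = 9; n_eff = number of nonzero differences = 9.
Nonzero differences (with sign): -3, -4, -6, -8, -9, -7, +9, -5, +4
Step 2: Count signs: positive = 2, negative = 7.
Step 3: Under H0: P(positive) = 0.5, so the number of positives S ~ Bin(9, 0.5).
Step 4: Two-sided exact p-value = sum of Bin(9,0.5) probabilities at or below the observed probability = 0.179688.
Step 5: alpha = 0.1. fail to reject H0.

n_eff = 9, pos = 2, neg = 7, p = 0.179688, fail to reject H0.


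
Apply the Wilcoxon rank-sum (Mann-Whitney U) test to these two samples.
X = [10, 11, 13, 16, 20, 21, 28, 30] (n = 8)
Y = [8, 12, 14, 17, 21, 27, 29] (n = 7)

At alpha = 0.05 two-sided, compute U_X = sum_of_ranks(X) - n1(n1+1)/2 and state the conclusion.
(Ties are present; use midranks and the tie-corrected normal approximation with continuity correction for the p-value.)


Step 1: Combine and sort all 15 observations; assign midranks.
sorted (value, group): (8,Y), (10,X), (11,X), (12,Y), (13,X), (14,Y), (16,X), (17,Y), (20,X), (21,X), (21,Y), (27,Y), (28,X), (29,Y), (30,X)
ranks: 8->1, 10->2, 11->3, 12->4, 13->5, 14->6, 16->7, 17->8, 20->9, 21->10.5, 21->10.5, 27->12, 28->13, 29->14, 30->15
Step 2: Rank sum for X: R1 = 2 + 3 + 5 + 7 + 9 + 10.5 + 13 + 15 = 64.5.
Step 3: U_X = R1 - n1(n1+1)/2 = 64.5 - 8*9/2 = 64.5 - 36 = 28.5.
       U_Y = n1*n2 - U_X = 56 - 28.5 = 27.5.
Step 4: Ties are present, so use the tie-corrected normal approximation (with continuity correction) for the p-value.
Step 5: p-value = 1.000000; compare to alpha = 0.05. fail to reject H0.

U_X = 28.5, p = 1.000000, fail to reject H0 at alpha = 0.05.


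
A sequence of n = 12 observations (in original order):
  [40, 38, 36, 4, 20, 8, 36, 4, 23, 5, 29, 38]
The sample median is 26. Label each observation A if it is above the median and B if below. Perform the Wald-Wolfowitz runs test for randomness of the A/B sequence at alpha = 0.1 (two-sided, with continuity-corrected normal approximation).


Step 1: Compute median = 26; label A = above, B = below.
Labels in order: AAABBBABBBAA  (n_A = 6, n_B = 6)
Step 2: Count runs R = 5.
Step 3: Under H0 (random ordering), E[R] = 2*n_A*n_B/(n_A+n_B) + 1 = 2*6*6/12 + 1 = 7.0000.
        Var[R] = 2*n_A*n_B*(2*n_A*n_B - n_A - n_B) / ((n_A+n_B)^2 * (n_A+n_B-1)) = 4320/1584 = 2.7273.
        SD[R] = 1.6514.
Step 4: Continuity-corrected z = (R + 0.5 - E[R]) / SD[R] = (5 + 0.5 - 7.0000) / 1.6514 = -0.9083.
Step 5: Two-sided p-value via normal approximation = 2*(1 - Phi(|z|)) = 0.363722.
Step 6: alpha = 0.1. fail to reject H0.

R = 5, z = -0.9083, p = 0.363722, fail to reject H0.


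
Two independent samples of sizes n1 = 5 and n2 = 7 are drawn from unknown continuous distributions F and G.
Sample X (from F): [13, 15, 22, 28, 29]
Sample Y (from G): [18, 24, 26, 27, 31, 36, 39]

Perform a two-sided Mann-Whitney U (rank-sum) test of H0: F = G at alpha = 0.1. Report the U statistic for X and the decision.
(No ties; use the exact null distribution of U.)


Step 1: Combine and sort all 12 observations; assign midranks.
sorted (value, group): (13,X), (15,X), (18,Y), (22,X), (24,Y), (26,Y), (27,Y), (28,X), (29,X), (31,Y), (36,Y), (39,Y)
ranks: 13->1, 15->2, 18->3, 22->4, 24->5, 26->6, 27->7, 28->8, 29->9, 31->10, 36->11, 39->12
Step 2: Rank sum for X: R1 = 1 + 2 + 4 + 8 + 9 = 24.
Step 3: U_X = R1 - n1(n1+1)/2 = 24 - 5*6/2 = 24 - 15 = 9.
       U_Y = n1*n2 - U_X = 35 - 9 = 26.
Step 4: No ties, so the exact null distribution of U (based on enumerating the C(12,5) = 792 equally likely rank assignments) gives the two-sided p-value.
Step 5: p-value = 0.202020; compare to alpha = 0.1. fail to reject H0.

U_X = 9, p = 0.202020, fail to reject H0 at alpha = 0.1.


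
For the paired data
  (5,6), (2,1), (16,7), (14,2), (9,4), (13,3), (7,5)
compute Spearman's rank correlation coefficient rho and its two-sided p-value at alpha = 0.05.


Step 1: Rank x and y separately (midranks; no ties here).
rank(x): 5->2, 2->1, 16->7, 14->6, 9->4, 13->5, 7->3
rank(y): 6->6, 1->1, 7->7, 2->2, 4->4, 3->3, 5->5
Step 2: d_i = R_x(i) - R_y(i); compute d_i^2.
  (2-6)^2=16, (1-1)^2=0, (7-7)^2=0, (6-2)^2=16, (4-4)^2=0, (5-3)^2=4, (3-5)^2=4
sum(d^2) = 40.
Step 3: rho = 1 - 6*40 / (7*(7^2 - 1)) = 1 - 240/336 = 0.285714.
Step 4: Under H0, t = rho * sqrt((n-2)/(1-rho^2)) = 0.6667 ~ t(5).
Step 5: Two-sided p-value from the t-distribution with 5 df = 0.534509.
Step 6: alpha = 0.05. fail to reject H0.

rho = 0.2857, p = 0.534509, fail to reject H0 at alpha = 0.05.


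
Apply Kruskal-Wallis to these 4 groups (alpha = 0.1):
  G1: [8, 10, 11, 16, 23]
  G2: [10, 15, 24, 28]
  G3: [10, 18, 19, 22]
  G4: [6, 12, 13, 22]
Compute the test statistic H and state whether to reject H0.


Step 1: Combine all N = 17 observations and assign midranks.
sorted (value, group, rank): (6,G4,1), (8,G1,2), (10,G1,4), (10,G2,4), (10,G3,4), (11,G1,6), (12,G4,7), (13,G4,8), (15,G2,9), (16,G1,10), (18,G3,11), (19,G3,12), (22,G3,13.5), (22,G4,13.5), (23,G1,15), (24,G2,16), (28,G2,17)
Step 2: Sum ranks within each group.
R_1 = 37 (n_1 = 5)
R_2 = 46 (n_2 = 4)
R_3 = 40.5 (n_3 = 4)
R_4 = 29.5 (n_4 = 4)
Step 3: H = 12/(N(N+1)) * sum(R_i^2/n_i) - 3(N+1)
     = 12/(17*18) * (37^2/5 + 46^2/4 + 40.5^2/4 + 29.5^2/4) - 3*18
     = 0.039216 * 1430.42 - 54
     = 2.095098.
Step 4: Ties present; correction factor C = 1 - 30/(17^3 - 17) = 0.993873. Corrected H = 2.095098 / 0.993873 = 2.108015.
Step 5: Under H0, H ~ chi^2(3); p-value = 0.550293.
Step 6: alpha = 0.1. fail to reject H0.

H = 2.1080, df = 3, p = 0.550293, fail to reject H0.


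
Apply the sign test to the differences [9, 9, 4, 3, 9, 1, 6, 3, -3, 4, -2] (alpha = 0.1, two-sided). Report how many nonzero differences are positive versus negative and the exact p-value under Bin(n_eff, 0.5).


Step 1: Discard zero differences. Original n = 11; n_eff = number of nonzero differences = 11.
Nonzero differences (with sign): +9, +9, +4, +3, +9, +1, +6, +3, -3, +4, -2
Step 2: Count signs: positive = 9, negative = 2.
Step 3: Under H0: P(positive) = 0.5, so the number of positives S ~ Bin(11, 0.5).
Step 4: Two-sided exact p-value = sum of Bin(11,0.5) probabilities at or below the observed probability = 0.065430.
Step 5: alpha = 0.1. reject H0.

n_eff = 11, pos = 9, neg = 2, p = 0.065430, reject H0.


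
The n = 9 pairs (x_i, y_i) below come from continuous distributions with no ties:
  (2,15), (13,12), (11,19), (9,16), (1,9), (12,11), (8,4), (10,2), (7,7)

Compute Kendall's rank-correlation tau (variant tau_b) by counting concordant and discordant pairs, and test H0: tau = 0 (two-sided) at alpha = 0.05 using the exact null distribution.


Step 1: Enumerate the 36 unordered pairs (i,j) with i<j and classify each by sign(x_j-x_i) * sign(y_j-y_i).
  (1,2):dx=+11,dy=-3->D; (1,3):dx=+9,dy=+4->C; (1,4):dx=+7,dy=+1->C; (1,5):dx=-1,dy=-6->C
  (1,6):dx=+10,dy=-4->D; (1,7):dx=+6,dy=-11->D; (1,8):dx=+8,dy=-13->D; (1,9):dx=+5,dy=-8->D
  (2,3):dx=-2,dy=+7->D; (2,4):dx=-4,dy=+4->D; (2,5):dx=-12,dy=-3->C; (2,6):dx=-1,dy=-1->C
  (2,7):dx=-5,dy=-8->C; (2,8):dx=-3,dy=-10->C; (2,9):dx=-6,dy=-5->C; (3,4):dx=-2,dy=-3->C
  (3,5):dx=-10,dy=-10->C; (3,6):dx=+1,dy=-8->D; (3,7):dx=-3,dy=-15->C; (3,8):dx=-1,dy=-17->C
  (3,9):dx=-4,dy=-12->C; (4,5):dx=-8,dy=-7->C; (4,6):dx=+3,dy=-5->D; (4,7):dx=-1,dy=-12->C
  (4,8):dx=+1,dy=-14->D; (4,9):dx=-2,dy=-9->C; (5,6):dx=+11,dy=+2->C; (5,7):dx=+7,dy=-5->D
  (5,8):dx=+9,dy=-7->D; (5,9):dx=+6,dy=-2->D; (6,7):dx=-4,dy=-7->C; (6,8):dx=-2,dy=-9->C
  (6,9):dx=-5,dy=-4->C; (7,8):dx=+2,dy=-2->D; (7,9):dx=-1,dy=+3->D; (8,9):dx=-3,dy=+5->D
Step 2: C = 20, D = 16, total pairs = 36.
Step 3: tau = (C - D)/(n(n-1)/2) = (20 - 16)/36 = 0.111111.
Step 4: Exact two-sided p-value (enumerate n! = 362880 permutations of y under H0): p = 0.761414.
Step 5: alpha = 0.05. fail to reject H0.

tau_b = 0.1111 (C=20, D=16), p = 0.761414, fail to reject H0.


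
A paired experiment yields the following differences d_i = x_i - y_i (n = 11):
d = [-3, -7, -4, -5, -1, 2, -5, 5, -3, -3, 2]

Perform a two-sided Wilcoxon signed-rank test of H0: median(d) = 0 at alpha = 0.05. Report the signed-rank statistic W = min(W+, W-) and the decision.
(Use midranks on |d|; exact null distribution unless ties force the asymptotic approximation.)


Step 1: Drop any zero differences (none here) and take |d_i|.
|d| = [3, 7, 4, 5, 1, 2, 5, 5, 3, 3, 2]
Step 2: Midrank |d_i| (ties get averaged ranks).
ranks: |3|->5, |7|->11, |4|->7, |5|->9, |1|->1, |2|->2.5, |5|->9, |5|->9, |3|->5, |3|->5, |2|->2.5
Step 3: Attach original signs; sum ranks with positive sign and with negative sign.
W+ = 2.5 + 9 + 2.5 = 14
W- = 5 + 11 + 7 + 9 + 1 + 9 + 5 + 5 = 52
(Check: W+ + W- = 66 should equal n(n+1)/2 = 66.)
Step 4: Test statistic W = min(W+, W-) = 14.
Step 5: Ties in |d|, so use the tie-corrected normal approximation.
        E[W] = n(n+1)/4 = 11*12/4 = 33.
        Tie groups: |d|=2 (t=2), |d|=3 (t=3), |d|=5 (t=3); sum(t^3 - t) = 54.
        Var[W] = n(n+1)(2n+1)/24 - sum(t^3-t)/48 = 3036/24 - 54/48 = 125.375.
        z = (W - E[W]) / sqrt(Var[W]) = (14 - 33) / 11.1971 = -1.6969.
        Two-sided p = 2*Phi(z) = 0.089722.
Step 6: alpha = 0.05. fail to reject H0.

W+ = 14, W- = 52, W = min = 14, p = 0.089722, fail to reject H0.


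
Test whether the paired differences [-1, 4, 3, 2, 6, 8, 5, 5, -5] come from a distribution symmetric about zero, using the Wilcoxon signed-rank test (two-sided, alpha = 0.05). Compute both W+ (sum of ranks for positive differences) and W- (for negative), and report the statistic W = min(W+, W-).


Step 1: Drop any zero differences (none here) and take |d_i|.
|d| = [1, 4, 3, 2, 6, 8, 5, 5, 5]
Step 2: Midrank |d_i| (ties get averaged ranks).
ranks: |1|->1, |4|->4, |3|->3, |2|->2, |6|->8, |8|->9, |5|->6, |5|->6, |5|->6
Step 3: Attach original signs; sum ranks with positive sign and with negative sign.
W+ = 4 + 3 + 2 + 8 + 9 + 6 + 6 = 38
W- = 1 + 6 = 7
(Check: W+ + W- = 45 should equal n(n+1)/2 = 45.)
Step 4: Test statistic W = min(W+, W-) = 7.
Step 5: Ties in |d|, so use the tie-corrected normal approximation.
        E[W] = n(n+1)/4 = 9*10/4 = 22.5.
        Tie groups: |d|=5 (t=3); sum(t^3 - t) = 24.
        Var[W] = n(n+1)(2n+1)/24 - sum(t^3-t)/48 = 1710/24 - 24/48 = 70.75.
        z = (W - E[W]) / sqrt(Var[W]) = (7 - 22.5) / 8.4113 = -1.8428.
        Two-sided p = 2*Phi(z) = 0.065364.
Step 6: alpha = 0.05. fail to reject H0.

W+ = 38, W- = 7, W = min = 7, p = 0.065364, fail to reject H0.


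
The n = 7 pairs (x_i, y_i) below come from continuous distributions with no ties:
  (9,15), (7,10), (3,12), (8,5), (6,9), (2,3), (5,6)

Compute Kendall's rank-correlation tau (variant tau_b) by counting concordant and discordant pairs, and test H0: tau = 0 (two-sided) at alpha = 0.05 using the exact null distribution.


Step 1: Enumerate the 21 unordered pairs (i,j) with i<j and classify each by sign(x_j-x_i) * sign(y_j-y_i).
  (1,2):dx=-2,dy=-5->C; (1,3):dx=-6,dy=-3->C; (1,4):dx=-1,dy=-10->C; (1,5):dx=-3,dy=-6->C
  (1,6):dx=-7,dy=-12->C; (1,7):dx=-4,dy=-9->C; (2,3):dx=-4,dy=+2->D; (2,4):dx=+1,dy=-5->D
  (2,5):dx=-1,dy=-1->C; (2,6):dx=-5,dy=-7->C; (2,7):dx=-2,dy=-4->C; (3,4):dx=+5,dy=-7->D
  (3,5):dx=+3,dy=-3->D; (3,6):dx=-1,dy=-9->C; (3,7):dx=+2,dy=-6->D; (4,5):dx=-2,dy=+4->D
  (4,6):dx=-6,dy=-2->C; (4,7):dx=-3,dy=+1->D; (5,6):dx=-4,dy=-6->C; (5,7):dx=-1,dy=-3->C
  (6,7):dx=+3,dy=+3->C
Step 2: C = 14, D = 7, total pairs = 21.
Step 3: tau = (C - D)/(n(n-1)/2) = (14 - 7)/21 = 0.333333.
Step 4: Exact two-sided p-value (enumerate n! = 5040 permutations of y under H0): p = 0.381349.
Step 5: alpha = 0.05. fail to reject H0.

tau_b = 0.3333 (C=14, D=7), p = 0.381349, fail to reject H0.


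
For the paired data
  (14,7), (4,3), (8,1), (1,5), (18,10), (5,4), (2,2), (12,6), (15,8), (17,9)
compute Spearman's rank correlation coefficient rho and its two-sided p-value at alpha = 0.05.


Step 1: Rank x and y separately (midranks; no ties here).
rank(x): 14->7, 4->3, 8->5, 1->1, 18->10, 5->4, 2->2, 12->6, 15->8, 17->9
rank(y): 7->7, 3->3, 1->1, 5->5, 10->10, 4->4, 2->2, 6->6, 8->8, 9->9
Step 2: d_i = R_x(i) - R_y(i); compute d_i^2.
  (7-7)^2=0, (3-3)^2=0, (5-1)^2=16, (1-5)^2=16, (10-10)^2=0, (4-4)^2=0, (2-2)^2=0, (6-6)^2=0, (8-8)^2=0, (9-9)^2=0
sum(d^2) = 32.
Step 3: rho = 1 - 6*32 / (10*(10^2 - 1)) = 1 - 192/990 = 0.806061.
Step 4: Under H0, t = rho * sqrt((n-2)/(1-rho^2)) = 3.8522 ~ t(8).
Step 5: Two-sided p-value from the t-distribution with 8 df = 0.004862.
Step 6: alpha = 0.05. reject H0.

rho = 0.8061, p = 0.004862, reject H0 at alpha = 0.05.


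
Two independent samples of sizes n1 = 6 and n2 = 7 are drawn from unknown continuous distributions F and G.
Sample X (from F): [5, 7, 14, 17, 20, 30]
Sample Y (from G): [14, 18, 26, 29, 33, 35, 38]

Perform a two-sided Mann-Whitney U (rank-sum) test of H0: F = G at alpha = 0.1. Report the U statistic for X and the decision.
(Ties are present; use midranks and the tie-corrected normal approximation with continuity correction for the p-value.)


Step 1: Combine and sort all 13 observations; assign midranks.
sorted (value, group): (5,X), (7,X), (14,X), (14,Y), (17,X), (18,Y), (20,X), (26,Y), (29,Y), (30,X), (33,Y), (35,Y), (38,Y)
ranks: 5->1, 7->2, 14->3.5, 14->3.5, 17->5, 18->6, 20->7, 26->8, 29->9, 30->10, 33->11, 35->12, 38->13
Step 2: Rank sum for X: R1 = 1 + 2 + 3.5 + 5 + 7 + 10 = 28.5.
Step 3: U_X = R1 - n1(n1+1)/2 = 28.5 - 6*7/2 = 28.5 - 21 = 7.5.
       U_Y = n1*n2 - U_X = 42 - 7.5 = 34.5.
Step 4: Ties are present, so use the tie-corrected normal approximation (with continuity correction) for the p-value.
Step 5: p-value = 0.062928; compare to alpha = 0.1. reject H0.

U_X = 7.5, p = 0.062928, reject H0 at alpha = 0.1.


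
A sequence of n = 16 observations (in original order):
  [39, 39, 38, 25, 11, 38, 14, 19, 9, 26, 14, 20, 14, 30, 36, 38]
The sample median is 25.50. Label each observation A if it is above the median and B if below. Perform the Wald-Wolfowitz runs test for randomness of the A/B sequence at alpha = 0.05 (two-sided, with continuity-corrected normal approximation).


Step 1: Compute median = 25.50; label A = above, B = below.
Labels in order: AAABBABBBABBBAAA  (n_A = 8, n_B = 8)
Step 2: Count runs R = 7.
Step 3: Under H0 (random ordering), E[R] = 2*n_A*n_B/(n_A+n_B) + 1 = 2*8*8/16 + 1 = 9.0000.
        Var[R] = 2*n_A*n_B*(2*n_A*n_B - n_A - n_B) / ((n_A+n_B)^2 * (n_A+n_B-1)) = 14336/3840 = 3.7333.
        SD[R] = 1.9322.
Step 4: Continuity-corrected z = (R + 0.5 - E[R]) / SD[R] = (7 + 0.5 - 9.0000) / 1.9322 = -0.7763.
Step 5: Two-sided p-value via normal approximation = 2*(1 - Phi(|z|)) = 0.437558.
Step 6: alpha = 0.05. fail to reject H0.

R = 7, z = -0.7763, p = 0.437558, fail to reject H0.


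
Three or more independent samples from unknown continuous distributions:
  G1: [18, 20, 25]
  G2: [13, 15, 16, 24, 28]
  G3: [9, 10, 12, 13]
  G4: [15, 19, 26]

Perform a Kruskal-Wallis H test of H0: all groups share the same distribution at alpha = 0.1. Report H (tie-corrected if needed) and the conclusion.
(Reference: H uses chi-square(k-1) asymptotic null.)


Step 1: Combine all N = 15 observations and assign midranks.
sorted (value, group, rank): (9,G3,1), (10,G3,2), (12,G3,3), (13,G2,4.5), (13,G3,4.5), (15,G2,6.5), (15,G4,6.5), (16,G2,8), (18,G1,9), (19,G4,10), (20,G1,11), (24,G2,12), (25,G1,13), (26,G4,14), (28,G2,15)
Step 2: Sum ranks within each group.
R_1 = 33 (n_1 = 3)
R_2 = 46 (n_2 = 5)
R_3 = 10.5 (n_3 = 4)
R_4 = 30.5 (n_4 = 3)
Step 3: H = 12/(N(N+1)) * sum(R_i^2/n_i) - 3(N+1)
     = 12/(15*16) * (33^2/3 + 46^2/5 + 10.5^2/4 + 30.5^2/3) - 3*16
     = 0.050000 * 1123.85 - 48
     = 8.192292.
Step 4: Ties present; correction factor C = 1 - 12/(15^3 - 15) = 0.996429. Corrected H = 8.192292 / 0.996429 = 8.221655.
Step 5: Under H0, H ~ chi^2(3); p-value = 0.041646.
Step 6: alpha = 0.1. reject H0.

H = 8.2217, df = 3, p = 0.041646, reject H0.


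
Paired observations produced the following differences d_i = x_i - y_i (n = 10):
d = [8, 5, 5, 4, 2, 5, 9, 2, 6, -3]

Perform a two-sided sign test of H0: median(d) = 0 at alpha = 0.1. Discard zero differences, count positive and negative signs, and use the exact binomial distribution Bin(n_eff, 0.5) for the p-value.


Step 1: Discard zero differences. Original n = 10; n_eff = number of nonzero differences = 10.
Nonzero differences (with sign): +8, +5, +5, +4, +2, +5, +9, +2, +6, -3
Step 2: Count signs: positive = 9, negative = 1.
Step 3: Under H0: P(positive) = 0.5, so the number of positives S ~ Bin(10, 0.5).
Step 4: Two-sided exact p-value = sum of Bin(10,0.5) probabilities at or below the observed probability = 0.021484.
Step 5: alpha = 0.1. reject H0.

n_eff = 10, pos = 9, neg = 1, p = 0.021484, reject H0.


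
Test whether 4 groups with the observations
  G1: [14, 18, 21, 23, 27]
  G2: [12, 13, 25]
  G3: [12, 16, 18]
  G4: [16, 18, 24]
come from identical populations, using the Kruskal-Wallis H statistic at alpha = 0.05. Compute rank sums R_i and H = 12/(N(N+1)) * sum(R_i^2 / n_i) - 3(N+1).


Step 1: Combine all N = 14 observations and assign midranks.
sorted (value, group, rank): (12,G2,1.5), (12,G3,1.5), (13,G2,3), (14,G1,4), (16,G3,5.5), (16,G4,5.5), (18,G1,8), (18,G3,8), (18,G4,8), (21,G1,10), (23,G1,11), (24,G4,12), (25,G2,13), (27,G1,14)
Step 2: Sum ranks within each group.
R_1 = 47 (n_1 = 5)
R_2 = 17.5 (n_2 = 3)
R_3 = 15 (n_3 = 3)
R_4 = 25.5 (n_4 = 3)
Step 3: H = 12/(N(N+1)) * sum(R_i^2/n_i) - 3(N+1)
     = 12/(14*15) * (47^2/5 + 17.5^2/3 + 15^2/3 + 25.5^2/3) - 3*15
     = 0.057143 * 835.633 - 45
     = 2.750476.
Step 4: Ties present; correction factor C = 1 - 36/(14^3 - 14) = 0.986813. Corrected H = 2.750476 / 0.986813 = 2.787231.
Step 5: Under H0, H ~ chi^2(3); p-value = 0.425606.
Step 6: alpha = 0.05. fail to reject H0.

H = 2.7872, df = 3, p = 0.425606, fail to reject H0.


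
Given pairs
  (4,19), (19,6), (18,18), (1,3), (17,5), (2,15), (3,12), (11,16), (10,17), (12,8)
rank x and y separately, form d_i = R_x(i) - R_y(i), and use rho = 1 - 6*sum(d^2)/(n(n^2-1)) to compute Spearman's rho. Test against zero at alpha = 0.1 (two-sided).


Step 1: Rank x and y separately (midranks; no ties here).
rank(x): 4->4, 19->10, 18->9, 1->1, 17->8, 2->2, 3->3, 11->6, 10->5, 12->7
rank(y): 19->10, 6->3, 18->9, 3->1, 5->2, 15->6, 12->5, 16->7, 17->8, 8->4
Step 2: d_i = R_x(i) - R_y(i); compute d_i^2.
  (4-10)^2=36, (10-3)^2=49, (9-9)^2=0, (1-1)^2=0, (8-2)^2=36, (2-6)^2=16, (3-5)^2=4, (6-7)^2=1, (5-8)^2=9, (7-4)^2=9
sum(d^2) = 160.
Step 3: rho = 1 - 6*160 / (10*(10^2 - 1)) = 1 - 960/990 = 0.030303.
Step 4: Under H0, t = rho * sqrt((n-2)/(1-rho^2)) = 0.0857 ~ t(8).
Step 5: Two-sided p-value from the t-distribution with 8 df = 0.933773.
Step 6: alpha = 0.1. fail to reject H0.

rho = 0.0303, p = 0.933773, fail to reject H0 at alpha = 0.1.


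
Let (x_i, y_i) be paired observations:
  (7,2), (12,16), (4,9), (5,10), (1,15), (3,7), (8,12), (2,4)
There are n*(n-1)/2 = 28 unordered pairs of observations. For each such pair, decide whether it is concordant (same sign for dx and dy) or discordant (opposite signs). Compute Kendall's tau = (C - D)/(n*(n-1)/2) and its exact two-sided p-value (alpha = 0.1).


Step 1: Enumerate the 28 unordered pairs (i,j) with i<j and classify each by sign(x_j-x_i) * sign(y_j-y_i).
  (1,2):dx=+5,dy=+14->C; (1,3):dx=-3,dy=+7->D; (1,4):dx=-2,dy=+8->D; (1,5):dx=-6,dy=+13->D
  (1,6):dx=-4,dy=+5->D; (1,7):dx=+1,dy=+10->C; (1,8):dx=-5,dy=+2->D; (2,3):dx=-8,dy=-7->C
  (2,4):dx=-7,dy=-6->C; (2,5):dx=-11,dy=-1->C; (2,6):dx=-9,dy=-9->C; (2,7):dx=-4,dy=-4->C
  (2,8):dx=-10,dy=-12->C; (3,4):dx=+1,dy=+1->C; (3,5):dx=-3,dy=+6->D; (3,6):dx=-1,dy=-2->C
  (3,7):dx=+4,dy=+3->C; (3,8):dx=-2,dy=-5->C; (4,5):dx=-4,dy=+5->D; (4,6):dx=-2,dy=-3->C
  (4,7):dx=+3,dy=+2->C; (4,8):dx=-3,dy=-6->C; (5,6):dx=+2,dy=-8->D; (5,7):dx=+7,dy=-3->D
  (5,8):dx=+1,dy=-11->D; (6,7):dx=+5,dy=+5->C; (6,8):dx=-1,dy=-3->C; (7,8):dx=-6,dy=-8->C
Step 2: C = 18, D = 10, total pairs = 28.
Step 3: tau = (C - D)/(n(n-1)/2) = (18 - 10)/28 = 0.285714.
Step 4: Exact two-sided p-value (enumerate n! = 40320 permutations of y under H0): p = 0.398760.
Step 5: alpha = 0.1. fail to reject H0.

tau_b = 0.2857 (C=18, D=10), p = 0.398760, fail to reject H0.


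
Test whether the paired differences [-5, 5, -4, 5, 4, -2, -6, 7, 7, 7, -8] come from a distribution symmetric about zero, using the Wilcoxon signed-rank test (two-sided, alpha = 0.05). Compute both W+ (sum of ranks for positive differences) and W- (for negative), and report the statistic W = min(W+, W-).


Step 1: Drop any zero differences (none here) and take |d_i|.
|d| = [5, 5, 4, 5, 4, 2, 6, 7, 7, 7, 8]
Step 2: Midrank |d_i| (ties get averaged ranks).
ranks: |5|->5, |5|->5, |4|->2.5, |5|->5, |4|->2.5, |2|->1, |6|->7, |7|->9, |7|->9, |7|->9, |8|->11
Step 3: Attach original signs; sum ranks with positive sign and with negative sign.
W+ = 5 + 5 + 2.5 + 9 + 9 + 9 = 39.5
W- = 5 + 2.5 + 1 + 7 + 11 = 26.5
(Check: W+ + W- = 66 should equal n(n+1)/2 = 66.)
Step 4: Test statistic W = min(W+, W-) = 26.5.
Step 5: Ties in |d|, so use the tie-corrected normal approximation.
        E[W] = n(n+1)/4 = 11*12/4 = 33.
        Tie groups: |d|=4 (t=2), |d|=5 (t=3), |d|=7 (t=3); sum(t^3 - t) = 54.
        Var[W] = n(n+1)(2n+1)/24 - sum(t^3-t)/48 = 3036/24 - 54/48 = 125.375.
        z = (W - E[W]) / sqrt(Var[W]) = (26.5 - 33) / 11.1971 = -0.5805.
        Two-sided p = 2*Phi(z) = 0.561572.
Step 6: alpha = 0.05. fail to reject H0.

W+ = 39.5, W- = 26.5, W = min = 26.5, p = 0.561572, fail to reject H0.
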